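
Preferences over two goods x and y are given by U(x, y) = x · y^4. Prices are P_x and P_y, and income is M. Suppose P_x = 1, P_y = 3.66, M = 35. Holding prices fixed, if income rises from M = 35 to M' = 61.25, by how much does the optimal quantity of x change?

Demand: x*(P_x,P_y,M) = 0.2·M/P_x and y* = 0.8·M/P_y.
At P_x=1, P_y=3.66, M=35: x* = 0.2·35/1 = 7.
At M' = 61.25: x* = 12.25. Change: 12.25 − 7 = 5.25.

Δx* = 5.25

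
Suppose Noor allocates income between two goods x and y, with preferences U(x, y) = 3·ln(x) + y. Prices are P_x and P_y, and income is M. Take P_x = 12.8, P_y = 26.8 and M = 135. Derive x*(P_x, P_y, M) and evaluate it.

So x*(P_x,P_y) = 3·P_y/P_x, independent of income; and y* = (M − 3·P_y)/P_y.
At the given prices: x* = 3·26.8/12.8 = 6.2812.

x* = 6.2812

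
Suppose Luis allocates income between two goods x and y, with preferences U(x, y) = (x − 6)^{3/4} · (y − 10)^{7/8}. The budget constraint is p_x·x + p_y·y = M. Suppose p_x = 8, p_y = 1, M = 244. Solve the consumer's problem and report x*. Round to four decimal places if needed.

x* = 16.7308

Discretionary income = 244 − 6·8 − 10·1 = 186; x* = 6 + 6/13·186/8 = 16.7308.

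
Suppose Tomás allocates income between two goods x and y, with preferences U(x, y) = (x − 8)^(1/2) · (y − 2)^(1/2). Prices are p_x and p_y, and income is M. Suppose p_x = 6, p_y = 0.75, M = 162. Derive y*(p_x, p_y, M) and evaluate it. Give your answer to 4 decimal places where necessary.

After buying the subsistence bundle (8, 2), a share 0.5 of the remaining income goes to x: x* = 8 + 0.5·(M − 8p_x − 2p_y)/p_x.
Discretionary income = 162 − 8·6 − 2·0.75 = 112.5; y* = 2 + 0.5·112.5/0.75 = 77.

y* = 77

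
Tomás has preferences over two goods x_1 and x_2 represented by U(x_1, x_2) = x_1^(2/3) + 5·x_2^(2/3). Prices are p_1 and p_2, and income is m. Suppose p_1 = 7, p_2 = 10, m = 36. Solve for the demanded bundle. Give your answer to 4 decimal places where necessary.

MU_x_1 ∝ x_1^(-1/3), MU_x_2 ∝ 5·x_2^(-1/3), so MRS = (1/5)·(x_2/x_1)^(1/3) = p_1/p_2.
Solve for the ratio: x_2/x_1 = [5·p_1/p_2]^(3).
With the ratio pinned down, the budget gives x_1* = m/(p_1 + p_2·(x_2/x_1)) and x_2* = (x_2/x_1)·x_1*.
Numerically x_2/x_1 = 42.875, so x_1* = 36/(7 + 10·42.875) = 0.0826 and x_2* = 42.875·0.0826 = 3.5422.

x_1* = 0.0826, x_2* = 3.5422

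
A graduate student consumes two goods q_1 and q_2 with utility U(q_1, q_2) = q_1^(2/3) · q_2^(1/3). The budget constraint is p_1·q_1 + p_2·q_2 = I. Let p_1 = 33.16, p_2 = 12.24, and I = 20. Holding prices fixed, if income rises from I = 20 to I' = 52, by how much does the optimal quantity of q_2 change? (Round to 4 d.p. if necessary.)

Δq_2* = 0.8715

Tangency: MRS = 2·q_2/q_1 = p_1/p_2.
So 2/3·p_2·q_2 = 1/3·p_1·q_1; combined with the budget, a share 2/3 of income goes to q_1.
Demand: q_1*(p_1,p_2,I) = 2/3·I/p_1 and q_2* = 1/3·I/p_2.
At p_1=33.16, p_2=12.24, I=20: q_2* = 1/3·20/12.24 = 0.5447.
At I' = 52: q_2* = 1.4161. Change: 1.4161 − 0.5447 = 0.8715.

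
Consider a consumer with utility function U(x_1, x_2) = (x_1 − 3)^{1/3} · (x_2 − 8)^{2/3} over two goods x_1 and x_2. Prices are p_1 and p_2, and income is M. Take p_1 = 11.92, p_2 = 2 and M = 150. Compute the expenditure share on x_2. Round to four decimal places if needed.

share on x_2 = 0.5433

Let x_1' = x_1−3, x_2' = x_2−8. MRS = (1/2)·x_2'/x_1' = p_1/p_2.
Substituting into the budget: x_1* = 3 + 1/3·(M − 3·p_1 − 8·p_2)/p_1, and x_2* = 8 + 2/3·(…)/p_2.
Discretionary income = 150 − 3·11.92 − 8·2 = 98.24; x_1* = 3 + 1/3·98.24/11.92 = 5.7472; x_2* = 8 + 2/3·98.24/2 = 40.7467.
Expenditure on x_2: 2·40.7467 = 81.4933; share = 0.5433.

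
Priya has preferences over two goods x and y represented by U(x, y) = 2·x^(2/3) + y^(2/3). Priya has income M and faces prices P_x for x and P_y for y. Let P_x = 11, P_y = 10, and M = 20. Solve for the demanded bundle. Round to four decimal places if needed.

x* = 1.5793, y* = 0.2628

From the CES first-order condition, 2·(y/x)^(1/3) = P_x/P_y.
Solve for the ratio: y/x = [(1/2)·P_x/P_y]^(3).
With the ratio pinned down, the budget gives x* = M/(P_x + P_y·(y/x)) and y* = (y/x)·x*.
Numerically y/x = 0.166375, so x* = 20/(11 + 10·0.166375) = 1.5793 and y* = 0.166375·1.5793 = 0.2628.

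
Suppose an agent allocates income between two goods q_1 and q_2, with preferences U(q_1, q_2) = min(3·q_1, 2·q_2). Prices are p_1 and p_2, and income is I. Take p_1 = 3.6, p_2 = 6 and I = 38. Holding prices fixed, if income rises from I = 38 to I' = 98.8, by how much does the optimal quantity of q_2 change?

Δq_2* = 7.2381

Leontief preferences: the optimum is at the kink where q_1/2 = q_2/3, i.e. q_2 = (3/2)·q_1.
Budget: p_1·q_1 + p_2·(3/2)·q_1 = I, so (2·p_1 + 3·p_2)·q_1 = 2·I.
Demand: q_1*(p_1,p_2,I) = 2·I/(2·p_1 + 3·p_2), q_2* = 3·I/(2·p_1 + 3·p_2).
Here 2·3.6 + 3·6 = 25.2, giving q_2* = 4.5238.
At I' = 98.8: q_2* = 11.7619. Change: 11.7619 − 4.5238 = 7.2381.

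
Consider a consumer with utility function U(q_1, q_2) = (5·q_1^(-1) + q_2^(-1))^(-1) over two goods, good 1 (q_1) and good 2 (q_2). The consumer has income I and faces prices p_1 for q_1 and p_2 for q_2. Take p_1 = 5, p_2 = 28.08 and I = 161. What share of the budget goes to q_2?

share on q_2 = 0.5145

MU_q_1 ∝ 5·q_1^(-2), MU_q_2 ∝ q_2^(-2), so MRS = 5·(q_2/q_1)^(2) = p_1/p_2.
Hence q_2/q_1 = ((1/5)·p_1/p_2)^(1/(2)), i.e. raised to the 0.5 power.
Substitute q_2 = (q_2/q_1)·q_1 into the budget: q_1* = I/(p_1 + p_2·(q_2/q_1)).
Numerically q_2/q_1 = 0.188713, so q_1* = 161/(5 + 28.08·0.188713) = 15.6325 and q_2* = 0.188713·15.6325 = 2.9501.
Expenditure on q_2: 28.08·2.9501 = 82.8375; share = 0.5145.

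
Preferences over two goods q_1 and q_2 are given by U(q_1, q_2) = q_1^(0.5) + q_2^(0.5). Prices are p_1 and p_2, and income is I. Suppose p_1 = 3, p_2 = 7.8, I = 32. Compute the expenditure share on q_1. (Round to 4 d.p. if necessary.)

With the ratio pinned down, the budget gives q_1* = I/(p_1 + p_2·(q_2/q_1)) and q_2* = (q_2/q_1)·q_1*.
Numerically q_2/q_1 = 0.147929, so q_1* = 32/(3 + 7.8·0.147929) = 7.7037 and q_2* = 0.147929·7.7037 = 1.1396.
Expenditure on q_1: 3·7.7037 = 23.1111; share = 0.7222.

share on q_1 = 0.7222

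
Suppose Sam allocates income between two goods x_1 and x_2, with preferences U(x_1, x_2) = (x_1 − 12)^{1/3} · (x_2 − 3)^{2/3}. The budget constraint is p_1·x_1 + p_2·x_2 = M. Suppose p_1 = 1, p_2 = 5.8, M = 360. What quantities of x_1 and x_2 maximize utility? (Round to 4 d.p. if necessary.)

x_1* = 122.2, x_2* = 41

This is Cobb-Douglas in (x_1−12, x_2−3): tangency gives 1/3·p_2·(x_2−3) = 2/3·p_1·(x_1−12).
After buying the subsistence bundle (12, 3), a share 1/3 of the remaining income goes to x_1: x_1* = 12 + 1/3·(M − 12p_1 − 3p_2)/p_1.
Discretionary income = 360 − 12·1 − 3·5.8 = 330.6; x_1* = 12 + 1/3·330.6/1 = 122.2; x_2* = 3 + 2/3·330.6/5.8 = 41.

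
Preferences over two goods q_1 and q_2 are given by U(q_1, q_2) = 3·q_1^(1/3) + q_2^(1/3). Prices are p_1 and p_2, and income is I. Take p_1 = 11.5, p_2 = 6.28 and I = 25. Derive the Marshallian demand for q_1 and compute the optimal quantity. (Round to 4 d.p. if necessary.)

From the CES first-order condition, 3·(q_2/q_1)^(2/3) = p_1/p_2.
Solve for the ratio: q_2/q_1 = [(1/3)·p_1/p_2]^(1.5).
With the ratio pinned down, the budget gives q_1* = I/(p_1 + p_2·(q_2/q_1)) and q_2* = (q_2/q_1)·q_1*.
Numerically q_2/q_1 = 0.476898, so q_1* = 25/(11.5 + 6.28·0.476898) = 1.7247.

q_1* = 1.7247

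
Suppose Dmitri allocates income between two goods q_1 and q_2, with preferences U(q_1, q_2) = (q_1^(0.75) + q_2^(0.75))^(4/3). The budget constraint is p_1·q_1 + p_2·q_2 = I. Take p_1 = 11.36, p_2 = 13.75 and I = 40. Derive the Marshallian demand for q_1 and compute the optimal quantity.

MU_q_1 ∝ q_1^(-0.25), MU_q_2 ∝ q_2^(-0.25), so MRS = (q_2/q_1)^(0.25) = p_1/p_2.
Hence q_2/q_1 = (p_1/p_2)^(1/(0.25)), i.e. raised to the 4 power.
Substitute q_2 = (q_2/q_1)·q_1 into the budget: q_1* = I/(p_1 + p_2·(q_2/q_1)).
Numerically q_2/q_1 = 0.465911, so q_1* = 40/(11.36 + 13.75·0.465911) = 2.2515.

q_1* = 2.2515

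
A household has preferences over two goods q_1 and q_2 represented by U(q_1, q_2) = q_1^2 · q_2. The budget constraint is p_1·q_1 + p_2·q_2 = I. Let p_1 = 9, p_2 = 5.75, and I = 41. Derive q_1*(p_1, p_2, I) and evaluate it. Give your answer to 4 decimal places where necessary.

The MRS is 2·q_2/q_1. Set MRS = p_1/p_2.
So 2·p_2·q_2 = p_1·q_1; combined with the budget, a share 2/3 of income goes to q_1.
Demand: q_1*(p_1,p_2,I) = 2/3·I/p_1 and q_2* = 1/3·I/p_2.
At p_1=9, p_2=5.75, I=41: q_1* = 2/3·41/9 = 3.037.

q_1* = 3.037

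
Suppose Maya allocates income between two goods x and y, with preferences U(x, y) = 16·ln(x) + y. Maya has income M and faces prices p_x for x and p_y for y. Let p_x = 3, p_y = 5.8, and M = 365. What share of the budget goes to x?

MU_x = 16/x, MU_y = 1. Tangency: 16/x = p_x/p_y.
So x*(p_x,p_y) = 16·p_y/p_x, independent of income; and y* = (M − 16·p_y)/p_y.
At the given prices: x* = 16·5.8/3 = 30.9333, and y* = 46.931.
Expenditure on x: 3·30.9333 = 92.8; share = 0.2542.

share on x = 0.2542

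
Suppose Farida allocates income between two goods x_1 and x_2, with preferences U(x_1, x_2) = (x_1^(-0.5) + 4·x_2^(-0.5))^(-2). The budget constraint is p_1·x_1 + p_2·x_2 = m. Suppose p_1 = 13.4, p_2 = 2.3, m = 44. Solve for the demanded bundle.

Substitute x_2 = (x_2/x_1)·x_1 into the budget: x_1* = m/(p_1 + p_2·(x_2/x_1)).
Numerically x_2/x_1 = 8.158769, so x_1* = 44/(13.4 + 2.3·8.158769) = 1.3679 and x_2* = 8.158769·1.3679 = 11.1607.

x_1* = 1.3679, x_2* = 11.1607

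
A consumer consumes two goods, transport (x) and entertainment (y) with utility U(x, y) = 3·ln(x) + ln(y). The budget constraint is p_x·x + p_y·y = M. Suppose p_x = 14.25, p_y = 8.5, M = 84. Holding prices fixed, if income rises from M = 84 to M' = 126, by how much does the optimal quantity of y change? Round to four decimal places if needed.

Tangency: MRS = 3·y/x = p_x/p_y.
So 3·p_y·y = p_x·x; combined with the budget, a share 0.75 of income goes to x.
Demand: x*(p_x,p_y,M) = 0.75·M/p_x and y* = 0.25·M/p_y.
At p_x=14.25, p_y=8.5, M=84: y* = 0.25·84/8.5 = 2.4706.
At M' = 126: y* = 3.7059. Change: 3.7059 − 2.4706 = 1.2353.

Δy* = 1.2353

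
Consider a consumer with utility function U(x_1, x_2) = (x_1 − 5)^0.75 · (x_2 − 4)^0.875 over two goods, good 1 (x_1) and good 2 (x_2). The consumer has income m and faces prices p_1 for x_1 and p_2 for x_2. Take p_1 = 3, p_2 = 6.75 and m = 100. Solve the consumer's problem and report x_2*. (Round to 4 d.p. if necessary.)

Let x_1' = x_1−5, x_2' = x_2−4. MRS = (6/7)·x_2'/x_1' = p_1/p_2.
After buying the subsistence bundle (5, 4), a share 6/13 of the remaining income goes to x_1: x_1* = 5 + 6/13·(m − 5p_1 − 4p_2)/p_1.
Discretionary income = 100 − 5·3 − 4·6.75 = 58; x_2* = 4 + 7/13·58/6.75 = 8.6268.

x_2* = 8.6268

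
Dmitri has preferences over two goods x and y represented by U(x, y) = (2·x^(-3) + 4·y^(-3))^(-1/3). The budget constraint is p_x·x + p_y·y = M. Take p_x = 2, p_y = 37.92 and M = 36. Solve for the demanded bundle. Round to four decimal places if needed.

With the ratio pinned down, the budget gives x* = M/(p_x + p_y·(y/x)) and y* = (y/x)·x*.
Numerically y/x = 0.569899, so x* = 36/(2 + 37.92·0.569899) = 1.5247 and y* = 0.569899·1.5247 = 0.8689.

x* = 1.5247, y* = 0.8689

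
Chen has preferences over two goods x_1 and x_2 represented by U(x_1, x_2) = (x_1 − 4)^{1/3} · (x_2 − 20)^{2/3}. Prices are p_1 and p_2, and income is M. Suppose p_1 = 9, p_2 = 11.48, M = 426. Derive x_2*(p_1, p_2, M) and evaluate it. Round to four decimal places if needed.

x_2* = 29.3148

This is Cobb-Douglas in (x_1−4, x_2−20): tangency gives 1/3·p_2·(x_2−20) = 2/3·p_1·(x_1−4).
Substituting into the budget: x_1* = 4 + 1/3·(M − 4·p_1 − 20·p_2)/p_1, and x_2* = 20 + 2/3·(…)/p_2.
Discretionary income = 426 − 4·9 − 20·11.48 = 160.4; x_2* = 20 + 2/3·160.4/11.48 = 29.3148.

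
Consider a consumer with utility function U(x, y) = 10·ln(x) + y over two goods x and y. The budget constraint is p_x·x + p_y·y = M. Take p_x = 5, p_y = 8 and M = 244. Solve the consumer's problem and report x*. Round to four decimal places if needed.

MU_x = 10/x, MU_y = 1. Tangency: 10/x = p_x/p_y.
So x*(p_x,p_y) = 10·p_y/p_x, independent of income; and y* = (M − 10·p_y)/p_y.
At the given prices: x* = 10·8/5 = 16.

x* = 16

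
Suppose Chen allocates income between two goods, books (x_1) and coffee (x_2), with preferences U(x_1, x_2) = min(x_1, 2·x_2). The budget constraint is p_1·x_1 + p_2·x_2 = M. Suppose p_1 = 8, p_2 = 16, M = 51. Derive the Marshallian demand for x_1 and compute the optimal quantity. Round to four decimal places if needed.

Leontief preferences: the optimum is at the kink where x_1/2 = x_2/1, i.e. x_2 = (1/2)·x_1.
Budget: p_1·x_1 + p_2·(1/2)·x_1 = M, so (2·p_1 + p_2)·x_1 = 2·M.
Demand: x_1*(p_1,p_2,M) = 2·M/(2·p_1 + p_2), x_2* = M/(2·p_1 + p_2).
Here 2·8 + 16 = 32, giving x_1* = 3.1875.

x_1* = 3.1875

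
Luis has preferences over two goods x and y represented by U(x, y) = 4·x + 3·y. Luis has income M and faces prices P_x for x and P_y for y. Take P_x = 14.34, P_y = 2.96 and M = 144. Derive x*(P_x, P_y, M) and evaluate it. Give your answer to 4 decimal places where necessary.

Linear utility — the consumer picks whichever good has higher MU/price: 4/14.34 = 0.2789 vs 3/2.96 = 1.0135.
y gives more utility per dollar, so spend all income on y: y* = M/P_y, x* = 0.
Numerically: x* = 0, y* = 48.6486.

x* = 0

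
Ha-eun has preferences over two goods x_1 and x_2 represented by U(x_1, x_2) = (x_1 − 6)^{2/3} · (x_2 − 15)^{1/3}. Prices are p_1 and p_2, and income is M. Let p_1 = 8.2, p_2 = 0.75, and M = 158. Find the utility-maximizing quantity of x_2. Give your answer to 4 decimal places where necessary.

x_2* = 58.3556

Let x_1' = x_1−6, x_2' = x_2−15. MRS = 2·x_2'/x_1' = p_1/p_2.
After buying the subsistence bundle (6, 15), a share 2/3 of the remaining income goes to x_1: x_1* = 6 + 2/3·(M − 6p_1 − 15p_2)/p_1.
Discretionary income = 158 − 6·8.2 − 15·0.75 = 97.55; x_2* = 15 + 1/3·97.55/0.75 = 58.3556.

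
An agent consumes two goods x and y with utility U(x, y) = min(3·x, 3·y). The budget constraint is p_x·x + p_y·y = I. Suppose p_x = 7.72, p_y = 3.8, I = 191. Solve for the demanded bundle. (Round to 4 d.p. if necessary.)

x* = 16.5799, y* = 16.5799

With perfect complements, no substitution: consume in ratio x:y = 3:3.
Budget: p_x·x + p_y·x = I, so (3·p_x + 3·p_y)·x = 3·I.
Demand: x*(p_x,p_y,I) = 3·I/(3·p_x + 3·p_y), y* = 3·I/(3·p_x + 3·p_y).
Here 3·7.72 + 3·3.8 = 34.56, giving x* = 16.5799 and y* = 16.5799.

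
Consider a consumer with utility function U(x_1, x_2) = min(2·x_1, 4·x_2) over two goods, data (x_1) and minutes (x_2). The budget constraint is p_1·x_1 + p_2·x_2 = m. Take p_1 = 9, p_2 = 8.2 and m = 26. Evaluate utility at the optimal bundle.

With perfect complements, no substitution: consume in ratio x_1:x_2 = 4:2.
Budget: p_1·x_1 + p_2·(1/2)·x_1 = m, so (4·p_1 + 2·p_2)·x_1 = 4·m.
Demand: x_1*(p_1,p_2,m) = 4·m/(4·p_1 + 2·p_2), x_2* = 2·m/(4·p_1 + 2·p_2).
Here 4·9 + 2·8.2 = 52.4, giving x_1* = 1.9847 and x_2* = 0.9924.
Utility at the optimum: U(1.9847, 0.9924) = 3.9695.

V = 3.9695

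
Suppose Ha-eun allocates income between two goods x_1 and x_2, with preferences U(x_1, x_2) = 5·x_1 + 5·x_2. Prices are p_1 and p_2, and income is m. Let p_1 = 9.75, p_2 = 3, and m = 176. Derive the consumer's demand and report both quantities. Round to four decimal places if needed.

Perfect substitutes: compare marginal utility per dollar. 5/p_1 vs 5/p_2 → 0.5128 vs 1.6667.
x_2 gives more utility per dollar, so spend all income on x_2: x_2* = m/p_2, x_1* = 0.
Numerically: x_1* = 0, x_2* = 58.6667.

x_1* = 0, x_2* = 58.6667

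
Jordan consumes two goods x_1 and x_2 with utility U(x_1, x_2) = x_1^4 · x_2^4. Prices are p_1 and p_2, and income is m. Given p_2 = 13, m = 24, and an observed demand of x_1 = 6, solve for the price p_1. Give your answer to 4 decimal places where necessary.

MU_x_1/MU_x_2 = (4·x_2)/(4·x_1); tangency sets this equal to p_1/p_2.
So 4·p_2·x_2 = 4·p_1·x_1; combined with the budget, a share 0.5 of income goes to x_1.
Demand: x_1*(p_1,p_2,m) = 0.5·m/p_1 and x_2* = 0.5·m/p_2.
Set x_1* = 6 in the demand function and solve for p_1: p_1 = 2.

p_1 = 2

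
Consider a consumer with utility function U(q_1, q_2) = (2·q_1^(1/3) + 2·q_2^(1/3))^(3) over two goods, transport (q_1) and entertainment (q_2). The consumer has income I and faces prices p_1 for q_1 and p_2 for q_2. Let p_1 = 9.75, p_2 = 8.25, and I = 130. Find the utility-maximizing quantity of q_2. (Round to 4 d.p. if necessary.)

q_2* = 8.2076

MU_q_1 ∝ 2·q_1^(-2/3), MU_q_2 ∝ 2·q_2^(-2/3), so MRS = (q_2/q_1)^(2/3) = p_1/p_2.
Hence q_2/q_1 = (p_1/p_2)^(1/(2/3)), i.e. raised to the 1.5 power.
Substitute q_2 = (q_2/q_1)·q_1 into the budget: q_1* = I/(p_1 + p_2·(q_2/q_1)).
Numerically q_2/q_1 = 1.284772, so q_1* = 130/(9.75 + 8.25·1.284772) = 6.3884 and q_2* = 1.284772·6.3884 = 8.2076.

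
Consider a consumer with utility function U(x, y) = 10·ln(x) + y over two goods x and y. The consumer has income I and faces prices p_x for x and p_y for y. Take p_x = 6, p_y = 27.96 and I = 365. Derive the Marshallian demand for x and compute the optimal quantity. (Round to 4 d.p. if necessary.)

x* = 46.6

MU_x = 10/x, MU_y = 1. Tangency: 10/x = p_x/p_y.
So x*(p_x,p_y) = 10·p_y/p_x, independent of income; and y* = (I − 10·p_y)/p_y.
At the given prices: x* = 10·27.96/6 = 46.6.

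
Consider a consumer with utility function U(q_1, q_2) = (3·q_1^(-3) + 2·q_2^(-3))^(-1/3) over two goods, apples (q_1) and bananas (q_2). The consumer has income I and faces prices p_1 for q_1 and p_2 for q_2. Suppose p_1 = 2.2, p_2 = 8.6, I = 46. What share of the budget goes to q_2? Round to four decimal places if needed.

With the ratio pinned down, the budget gives q_1* = I/(p_1 + p_2·(q_2/q_1)) and q_2* = (q_2/q_1)·q_1*.
Numerically q_2/q_1 = 0.642626, so q_1* = 46/(2.2 + 8.6·0.642626) = 5.9535 and q_2* = 0.642626·5.9535 = 3.8259.
Expenditure on q_2: 8.6·3.8259 = 32.9024; share = 0.7153.

share on q_2 = 0.7153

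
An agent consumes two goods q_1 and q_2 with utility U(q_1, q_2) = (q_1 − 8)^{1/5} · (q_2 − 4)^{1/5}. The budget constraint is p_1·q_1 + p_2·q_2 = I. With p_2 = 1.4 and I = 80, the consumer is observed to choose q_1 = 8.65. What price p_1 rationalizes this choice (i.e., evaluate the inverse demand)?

p_1 = 8

MRS = (q_2−4)/(q_1−8). Tangency with p_1/p_2 gives q_2−4 = (p_1/p_2)·(q_1−8).
Substituting into the budget: q_1* = 8 + 0.5·(I − 8·p_1 − 4·p_2)/p_1, and q_2* = 4 + 0.5·(…)/p_2.
Set q_1* = 8.65 in the demand function and solve for p_1: p_1 = 8.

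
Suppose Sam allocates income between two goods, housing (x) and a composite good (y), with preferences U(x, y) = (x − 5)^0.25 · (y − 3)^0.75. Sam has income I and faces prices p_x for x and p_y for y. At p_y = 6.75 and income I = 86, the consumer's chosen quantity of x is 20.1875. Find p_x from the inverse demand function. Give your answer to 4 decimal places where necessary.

MRS = (1/3)·(y−3)/(x−5). Tangency with p_x/p_y gives y−3 = 3·(p_x/p_y)·(x−5).
After buying the subsistence bundle (5, 3), a share 0.25 of the remaining income goes to x: x* = 5 + 0.25·(I − 5p_x − 3p_y)/p_x.
Set x* = 20.1875 in the demand function and solve for p_x: p_x = 1.

p_x = 1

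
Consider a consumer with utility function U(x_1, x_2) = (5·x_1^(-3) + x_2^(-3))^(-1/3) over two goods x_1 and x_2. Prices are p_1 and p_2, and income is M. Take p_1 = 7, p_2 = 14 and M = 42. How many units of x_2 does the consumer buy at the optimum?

From the CES first-order condition, 5·(x_2/x_1)^(4) = p_1/p_2.
Solve for the ratio: x_2/x_1 = [(1/5)·p_1/p_2]^(0.25).
Substitute x_2 = (x_2/x_1)·x_1 into the budget: x_1* = M/(p_1 + p_2·(x_2/x_1)).
Numerically x_2/x_1 = 0.562341, so x_1* = 42/(7 + 14·0.562341) = 2.824 and x_2* = 0.562341·2.824 = 1.588.

x_2* = 1.588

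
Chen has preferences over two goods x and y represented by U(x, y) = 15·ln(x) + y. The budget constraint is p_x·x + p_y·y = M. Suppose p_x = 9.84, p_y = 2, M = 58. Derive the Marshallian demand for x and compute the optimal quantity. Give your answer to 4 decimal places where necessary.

Set MRS = p_x/p_y: (15/x)/1 = p_x/p_y.
So x*(p_x,p_y) = 15·p_y/p_x, independent of income; and y* = (M − 15·p_y)/p_y.
At the given prices: x* = 15·2/9.84 = 3.0488.

x* = 3.0488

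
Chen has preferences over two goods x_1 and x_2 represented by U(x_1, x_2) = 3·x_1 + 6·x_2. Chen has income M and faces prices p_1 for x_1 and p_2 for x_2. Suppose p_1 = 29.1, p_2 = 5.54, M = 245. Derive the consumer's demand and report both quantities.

x_1* = 0, x_2* = 44.2238

Perfect substitutes: compare marginal utility per dollar. 3/p_1 vs 6/p_2 → 0.1031 vs 1.083.
x_2 gives more utility per dollar, so spend all income on x_2: x_2* = M/p_2, x_1* = 0.
Numerically: x_1* = 0, x_2* = 44.2238.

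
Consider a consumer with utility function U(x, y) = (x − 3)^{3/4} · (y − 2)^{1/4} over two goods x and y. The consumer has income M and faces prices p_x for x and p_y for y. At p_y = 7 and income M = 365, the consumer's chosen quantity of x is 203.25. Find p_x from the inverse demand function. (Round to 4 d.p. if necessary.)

This is Cobb-Douglas in (x−3, y−2): tangency gives 0.75·p_y·(y−2) = 0.25·p_x·(x−3).
Substituting into the budget: x* = 3 + 0.75·(M − 3·p_x − 2·p_y)/p_x, and y* = 2 + 0.25·(…)/p_y.
Set x* = 203.25 in the demand function and solve for p_x: p_x = 1.3.

p_x = 1.3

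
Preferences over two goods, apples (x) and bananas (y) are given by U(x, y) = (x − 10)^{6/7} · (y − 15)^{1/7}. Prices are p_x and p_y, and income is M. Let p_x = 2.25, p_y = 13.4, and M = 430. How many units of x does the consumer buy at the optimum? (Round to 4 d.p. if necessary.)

After buying the subsistence bundle (10, 15), a share 6/7 of the remaining income goes to x: x* = 10 + 6/7·(M − 10p_x − 15p_y)/p_x.
Discretionary income = 430 − 10·2.25 − 15·13.4 = 206.5; x* = 10 + 6/7·206.5/2.25 = 88.6667.

x* = 88.6667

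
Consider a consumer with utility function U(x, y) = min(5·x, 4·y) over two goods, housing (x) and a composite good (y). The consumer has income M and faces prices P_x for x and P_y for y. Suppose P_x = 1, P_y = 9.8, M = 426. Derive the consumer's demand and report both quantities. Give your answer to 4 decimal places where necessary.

x* = 32.1509, y* = 40.1887

With perfect complements, no substitution: consume in ratio x:y = 4:5.
Budget: P_x·x + P_y·(5/4)·x = M, so (4·P_x + 5·P_y)·x = 4·M.
Demand: x*(P_x,P_y,M) = 4·M/(4·P_x + 5·P_y), y* = 5·M/(4·P_x + 5·P_y).
Here 4·1 + 5·9.8 = 53, giving x* = 32.1509 and y* = 40.1887.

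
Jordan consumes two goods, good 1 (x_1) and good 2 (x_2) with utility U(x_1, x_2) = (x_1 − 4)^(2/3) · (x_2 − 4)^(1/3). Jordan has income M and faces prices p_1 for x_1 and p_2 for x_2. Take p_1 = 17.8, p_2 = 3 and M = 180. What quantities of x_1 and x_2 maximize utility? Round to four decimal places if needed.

This is Cobb-Douglas in (x_1−4, x_2−4): tangency gives 2/3·p_2·(x_2−4) = 1/3·p_1·(x_1−4).
After buying the subsistence bundle (4, 4), a share 2/3 of the remaining income goes to x_1: x_1* = 4 + 2/3·(M − 4p_1 − 4p_2)/p_1.
Discretionary income = 180 − 4·17.8 − 4·3 = 96.8; x_1* = 4 + 2/3·96.8/17.8 = 7.6255; x_2* = 4 + 1/3·96.8/3 = 14.7556.

x_1* = 7.6255, x_2* = 14.7556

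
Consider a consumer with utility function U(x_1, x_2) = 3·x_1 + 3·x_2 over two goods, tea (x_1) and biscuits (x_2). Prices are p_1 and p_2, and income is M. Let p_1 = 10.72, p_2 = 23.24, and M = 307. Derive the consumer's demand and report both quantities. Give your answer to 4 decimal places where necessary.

Perfect substitutes: compare marginal utility per dollar. 3/p_1 vs 3/p_2 → 0.2799 vs 0.1291.
x_1 gives more utility per dollar, so spend all income on x_1: x_1* = M/p_1, x_2* = 0.
Numerically: x_1* = 28.6381, x_2* = 0.

x_1* = 28.6381, x_2* = 0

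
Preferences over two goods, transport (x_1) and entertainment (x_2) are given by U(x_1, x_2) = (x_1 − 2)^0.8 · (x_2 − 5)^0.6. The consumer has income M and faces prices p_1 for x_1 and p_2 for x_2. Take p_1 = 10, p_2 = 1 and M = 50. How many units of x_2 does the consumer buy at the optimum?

MRS = (4/3)·(x_2−5)/(x_1−2). Tangency with p_1/p_2 gives x_2−5 = (3/4)·(p_1/p_2)·(x_1−2).
After buying the subsistence bundle (2, 5), a share 4/7 of the remaining income goes to x_1: x_1* = 2 + 4/7·(M − 2p_1 − 5p_2)/p_1.
Discretionary income = 50 − 2·10 − 5·1 = 25; x_2* = 5 + 3/7·25/1 = 15.7143.

x_2* = 15.7143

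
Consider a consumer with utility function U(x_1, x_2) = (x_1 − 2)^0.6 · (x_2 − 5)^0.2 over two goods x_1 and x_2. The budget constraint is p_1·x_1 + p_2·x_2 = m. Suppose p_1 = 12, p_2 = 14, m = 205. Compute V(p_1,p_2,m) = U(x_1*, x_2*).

MRS = 3·(x_2−5)/(x_1−2). Tangency with p_1/p_2 gives x_2−5 = (1/3)·(p_1/p_2)·(x_1−2).
After buying the subsistence bundle (2, 5), a share 0.75 of the remaining income goes to x_1: x_1* = 2 + 0.75·(m − 2p_1 − 5p_2)/p_1.
Discretionary income = 205 − 2·12 − 5·14 = 111; x_1* = 2 + 0.75·111/12 = 8.9375; x_2* = 5 + 0.25·111/14 = 6.9821.
Utility at the optimum: U(8.9375, 6.9821) = 3.6656.

V = 3.6656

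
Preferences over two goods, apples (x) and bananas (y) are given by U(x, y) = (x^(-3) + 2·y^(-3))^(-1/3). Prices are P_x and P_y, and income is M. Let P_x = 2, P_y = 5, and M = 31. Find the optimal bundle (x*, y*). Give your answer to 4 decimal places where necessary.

x* = 4.6071, y* = 4.3571

MU_x ∝ x^(-4), MU_y ∝ 2·y^(-4), so MRS = (1/2)·(y/x)^(4) = P_x/P_y.
Hence y/x = (2·P_x/P_y)^(1/(4)), i.e. raised to the 0.25 power.
With the ratio pinned down, the budget gives x* = M/(P_x + P_y·(y/x)) and y* = (y/x)·x*.
Numerically y/x = 0.945742, so x* = 31/(2 + 5·0.945742) = 4.6071 and y* = 0.945742·4.6071 = 4.3571.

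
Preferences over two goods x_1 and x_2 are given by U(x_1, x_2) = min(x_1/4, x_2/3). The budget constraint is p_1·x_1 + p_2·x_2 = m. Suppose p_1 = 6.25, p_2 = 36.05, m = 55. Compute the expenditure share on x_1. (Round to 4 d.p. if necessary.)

share on x_1 = 0.1878

Leontief preferences: the optimum is at the kink where x_1/4 = x_2/3, i.e. x_2 = (3/4)·x_1.
Budget: p_1·x_1 + p_2·(3/4)·x_1 = m, so (4·p_1 + 3·p_2)·x_1 = 4·m.
Demand: x_1*(p_1,p_2,m) = 4·m/(4·p_1 + 3·p_2), x_2* = 3·m/(4·p_1 + 3·p_2).
Here 4·6.25 + 3·36.05 = 133.15, giving x_1* = 1.6523 and x_2* = 1.2392.
Expenditure on x_1: 6.25·1.6523 = 10.3267; share = 0.1878.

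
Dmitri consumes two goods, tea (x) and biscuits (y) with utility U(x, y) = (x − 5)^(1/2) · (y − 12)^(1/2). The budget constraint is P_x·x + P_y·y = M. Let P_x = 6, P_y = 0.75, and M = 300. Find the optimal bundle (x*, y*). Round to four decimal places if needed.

Let x' = x−5, y' = y−12. MRS = y'/x' = P_x/P_y.
Substituting into the budget: x* = 5 + 0.5·(M − 5·P_x − 12·P_y)/P_x, and y* = 12 + 0.5·(…)/P_y.
Discretionary income = 300 − 5·6 − 12·0.75 = 261; x* = 5 + 0.5·261/6 = 26.75; y* = 12 + 0.5·261/0.75 = 186.

x* = 26.75, y* = 186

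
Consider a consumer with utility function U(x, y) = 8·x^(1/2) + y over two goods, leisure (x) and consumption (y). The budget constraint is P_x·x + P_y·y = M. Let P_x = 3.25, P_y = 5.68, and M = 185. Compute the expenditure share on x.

share on x = 0.8585

Solve: √x = 4·P_y/P_x, so x*(P_x,P_y) = (4·P_y/P_x)², and y* = (M − P_x·x*)/P_y.
Plugging in: x* = (4·5.68/3.25)² = 48.8709, y* = 4.6073.
Expenditure on x: 3.25·48.8709 = 158.8303; share = 0.8585.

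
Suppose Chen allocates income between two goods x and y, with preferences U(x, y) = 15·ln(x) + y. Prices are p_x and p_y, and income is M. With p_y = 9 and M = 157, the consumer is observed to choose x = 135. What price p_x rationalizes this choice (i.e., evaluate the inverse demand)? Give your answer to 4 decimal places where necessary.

p_x = 1

MU_x = 15/x, MU_y = 1. Tangency: 15/x = p_x/p_y.
So x*(p_x,p_y) = 15·p_y/p_x, independent of income; and y* = (M − 15·p_y)/p_y.
Set x* = 135 in the demand function and solve for p_x: p_x = 1.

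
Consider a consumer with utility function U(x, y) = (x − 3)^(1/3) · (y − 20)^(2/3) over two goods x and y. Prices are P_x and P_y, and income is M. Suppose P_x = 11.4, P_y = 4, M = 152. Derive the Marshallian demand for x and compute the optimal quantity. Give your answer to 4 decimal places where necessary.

Let x' = x−3, y' = y−20. MRS = (1/2)·y'/x' = P_x/P_y.
Substituting into the budget: x* = 3 + 1/3·(M − 3·P_x − 20·P_y)/P_x, and y* = 20 + 2/3·(…)/P_y.
Discretionary income = 152 − 3·11.4 − 20·4 = 37.8; x* = 3 + 1/3·37.8/11.4 = 4.1053.

x* = 4.1053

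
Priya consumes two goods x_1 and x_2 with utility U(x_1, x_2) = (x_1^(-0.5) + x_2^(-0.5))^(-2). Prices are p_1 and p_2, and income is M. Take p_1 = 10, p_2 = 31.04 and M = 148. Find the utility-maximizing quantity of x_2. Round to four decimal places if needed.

x_2* = 2.8288

Substitute x_2 = (x_2/x_1)·x_1 into the budget: x_1* = M/(p_1 + p_2·(x_2/x_1)).
Numerically x_2/x_1 = 0.469951, so x_1* = 148/(10 + 31.04·0.469951) = 6.0194 and x_2* = 0.469951·6.0194 = 2.8288.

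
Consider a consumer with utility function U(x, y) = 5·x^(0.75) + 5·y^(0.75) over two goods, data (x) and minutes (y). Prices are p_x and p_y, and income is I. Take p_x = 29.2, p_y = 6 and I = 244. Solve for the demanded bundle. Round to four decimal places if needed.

MU_x ∝ 5·x^(-0.25), MU_y ∝ 5·y^(-0.25), so MRS = (y/x)^(0.25) = p_x/p_y.
Hence y/x = (p_x/p_y)^(1/(0.25)), i.e. raised to the 4 power.
With the ratio pinned down, the budget gives x* = I/(p_x + p_y·(y/x)) and y* = (y/x)·x*.
Numerically y/x = 560.952909, so x* = 244/(29.2 + 6·560.952909) = 0.0719 and y* = 560.952909·0.0719 = 40.3169.

x* = 0.0719, y* = 40.3169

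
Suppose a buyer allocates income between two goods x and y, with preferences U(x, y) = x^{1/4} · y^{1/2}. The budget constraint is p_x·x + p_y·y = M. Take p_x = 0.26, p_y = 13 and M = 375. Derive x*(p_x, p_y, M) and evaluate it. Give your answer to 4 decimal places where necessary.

x* = 480.7692

Tangency: MRS = (1/2)·y/x = p_x/p_y.
Rearranging, p_y·y = 2·p_x·x. Substituting into the budget gives p_x·x·(1 + 2) = M.
Demand: x*(p_x,p_y,M) = 1/3·M/p_x and y* = 2/3·M/p_y.
At p_x=0.26, p_y=13, M=375: x* = 1/3·375/0.26 = 480.7692.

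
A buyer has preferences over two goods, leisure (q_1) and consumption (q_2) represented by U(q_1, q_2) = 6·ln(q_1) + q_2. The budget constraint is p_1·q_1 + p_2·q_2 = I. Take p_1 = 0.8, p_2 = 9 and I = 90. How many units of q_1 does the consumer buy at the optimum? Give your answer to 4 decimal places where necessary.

So q_1*(p_1,p_2) = 6·p_2/p_1, independent of income; and q_2* = (I − 6·p_2)/p_2.
At the given prices: q_1* = 6·9/0.8 = 67.5.

q_1* = 67.5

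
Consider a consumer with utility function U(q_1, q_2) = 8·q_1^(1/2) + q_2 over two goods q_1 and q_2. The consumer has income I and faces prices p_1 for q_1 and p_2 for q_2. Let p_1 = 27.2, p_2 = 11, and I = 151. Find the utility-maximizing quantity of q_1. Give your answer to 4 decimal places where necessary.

q_1* = 2.6168

Thus q_1* = (4·p_2/p_1)² — independent of I — with the rest of income spent on q_2.
Plugging in: q_1* = (4·11/27.2)² = 2.6168.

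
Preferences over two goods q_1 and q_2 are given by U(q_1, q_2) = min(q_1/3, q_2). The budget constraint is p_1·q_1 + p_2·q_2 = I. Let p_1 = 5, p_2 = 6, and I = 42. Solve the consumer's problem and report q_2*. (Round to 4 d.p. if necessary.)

q_2* = 2

With perfect complements, no substitution: consume in ratio q_1:q_2 = 3:1.
Budget: p_1·q_1 + p_2·(1/3)·q_1 = I, so (3·p_1 + p_2)·q_1 = 3·I.
Demand: q_1*(p_1,p_2,I) = 3·I/(3·p_1 + p_2), q_2* = I/(3·p_1 + p_2).
Here 3·5 + 6 = 21, giving q_2* = 2.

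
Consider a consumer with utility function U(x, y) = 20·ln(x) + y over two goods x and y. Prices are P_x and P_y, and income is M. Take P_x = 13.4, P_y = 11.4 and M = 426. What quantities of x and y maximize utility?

So x*(P_x,P_y) = 20·P_y/P_x, independent of income; and y* = (M − 20·P_y)/P_y.
At the given prices: x* = 20·11.4/13.4 = 17.0149, and y* = 17.3684.

x* = 17.0149, y* = 17.3684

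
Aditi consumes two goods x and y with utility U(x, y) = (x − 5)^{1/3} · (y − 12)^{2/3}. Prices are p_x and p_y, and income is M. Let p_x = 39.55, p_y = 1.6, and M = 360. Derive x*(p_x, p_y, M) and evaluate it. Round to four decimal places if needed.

x* = 6.2056

Substituting into the budget: x* = 5 + 1/3·(M − 5·p_x − 12·p_y)/p_x, and y* = 12 + 2/3·(…)/p_y.
Discretionary income = 360 − 5·39.55 − 12·1.6 = 143.05; x* = 5 + 1/3·143.05/39.55 = 6.2056.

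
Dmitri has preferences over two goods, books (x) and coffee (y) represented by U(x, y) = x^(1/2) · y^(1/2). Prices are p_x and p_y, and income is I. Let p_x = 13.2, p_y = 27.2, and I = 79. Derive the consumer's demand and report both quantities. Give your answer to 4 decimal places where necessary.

The MRS is y/x. Set MRS = p_x/p_y.
Rearranging, p_y·y = p_x·x. Substituting into the budget gives p_x·x·(1 + 1) = I.
Demand: x*(p_x,p_y,I) = 0.5·I/p_x and y* = 0.5·I/p_y.
At p_x=13.2, p_y=27.2, I=79: x* = 0.5·79/13.2 = 2.9924, y* = 1.4522.

x* = 2.9924, y* = 1.4522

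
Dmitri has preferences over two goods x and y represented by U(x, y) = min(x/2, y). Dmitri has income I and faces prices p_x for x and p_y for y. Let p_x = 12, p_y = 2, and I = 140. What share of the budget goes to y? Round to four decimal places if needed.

share on y = 0.0769

With perfect complements, no substitution: consume in ratio x:y = 2:1.
Budget: p_x·x + p_y·(1/2)·x = I, so (2·p_x + p_y)·x = 2·I.
Demand: x*(p_x,p_y,I) = 2·I/(2·p_x + p_y), y* = I/(2·p_x + p_y).
Here 2·12 + 2 = 26, giving x* = 10.7692 and y* = 5.3846.
Expenditure on y: 2·5.3846 = 10.7692; share = 0.0769.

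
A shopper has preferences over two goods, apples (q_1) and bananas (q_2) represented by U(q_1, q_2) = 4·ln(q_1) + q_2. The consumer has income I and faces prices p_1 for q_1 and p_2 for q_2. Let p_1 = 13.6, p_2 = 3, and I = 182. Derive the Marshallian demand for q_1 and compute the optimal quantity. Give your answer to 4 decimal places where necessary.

MU_q_1 = 4/q_1, MU_q_2 = 1. Tangency: 4/q_1 = p_1/p_2.
So q_1*(p_1,p_2) = 4·p_2/p_1, independent of income; and q_2* = (I − 4·p_2)/p_2.
At the given prices: q_1* = 4·3/13.6 = 0.8824.

q_1* = 0.8824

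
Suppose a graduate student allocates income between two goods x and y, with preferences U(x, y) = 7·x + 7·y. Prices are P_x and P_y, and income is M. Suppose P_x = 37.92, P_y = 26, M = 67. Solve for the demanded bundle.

x* = 0, y* = 2.5769

Linear utility — the consumer picks whichever good has higher MU/price: 7/37.92 = 0.1846 vs 7/26 = 0.2692.
y gives more utility per dollar, so spend all income on y: y* = M/P_y, x* = 0.
Numerically: x* = 0, y* = 2.5769.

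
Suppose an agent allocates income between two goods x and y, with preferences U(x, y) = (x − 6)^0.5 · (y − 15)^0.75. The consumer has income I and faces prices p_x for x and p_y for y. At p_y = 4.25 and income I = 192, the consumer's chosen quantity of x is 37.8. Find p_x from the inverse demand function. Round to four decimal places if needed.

This is Cobb-Douglas in (x−6, y−15): tangency gives 0.5·p_y·(y−15) = 0.75·p_x·(x−6).
After buying the subsistence bundle (6, 15), a share 0.4 of the remaining income goes to x: x* = 6 + 0.4·(I − 6p_x − 15p_y)/p_x.
Set x* = 37.8 in the demand function and solve for p_x: p_x = 1.5.

p_x = 1.5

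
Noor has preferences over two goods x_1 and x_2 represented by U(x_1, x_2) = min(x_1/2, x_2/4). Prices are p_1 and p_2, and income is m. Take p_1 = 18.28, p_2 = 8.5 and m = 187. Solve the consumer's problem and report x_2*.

With perfect complements, no substitution: consume in ratio x_1:x_2 = 2:4.
Budget: p_1·x_1 + p_2·2·x_1 = m, so (2·p_1 + 4·p_2)·x_1 = 2·m.
Demand: x_1*(p_1,p_2,m) = 2·m/(2·p_1 + 4·p_2), x_2* = 4·m/(2·p_1 + 4·p_2).
Here 2·18.28 + 4·8.5 = 70.56, giving x_2* = 10.6009.

x_2* = 10.6009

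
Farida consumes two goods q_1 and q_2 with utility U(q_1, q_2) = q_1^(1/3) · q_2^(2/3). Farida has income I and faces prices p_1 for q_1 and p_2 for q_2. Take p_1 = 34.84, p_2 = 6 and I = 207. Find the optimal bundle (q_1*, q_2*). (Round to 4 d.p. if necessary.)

The MRS is (1/2)·q_2/q_1. Set MRS = p_1/p_2.
So 1/3·p_2·q_2 = 2/3·p_1·q_1; combined with the budget, a share 1/3 of income goes to q_1.
Demand: q_1*(p_1,p_2,I) = 1/3·I/p_1 and q_2* = 2/3·I/p_2.
At p_1=34.84, p_2=6, I=207: q_1* = 1/3·207/34.84 = 1.9805, q_2* = 23.

q_1* = 1.9805, q_2* = 23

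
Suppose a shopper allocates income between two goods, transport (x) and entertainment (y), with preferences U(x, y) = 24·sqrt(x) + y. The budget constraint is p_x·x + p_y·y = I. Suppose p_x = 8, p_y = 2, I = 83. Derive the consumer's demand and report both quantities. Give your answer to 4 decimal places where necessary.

Plugging in: x* = (12·2/8)² = 9, y* = 5.5.

x* = 9, y* = 5.5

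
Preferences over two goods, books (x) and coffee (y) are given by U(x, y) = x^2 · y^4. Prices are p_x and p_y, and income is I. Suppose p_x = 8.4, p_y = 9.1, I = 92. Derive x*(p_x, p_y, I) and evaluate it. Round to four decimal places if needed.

Tangency: MRS = (1/2)·y/x = p_x/p_y.
So 2·p_y·y = 4·p_x·x; combined with the budget, a share 1/3 of income goes to x.
Demand: x*(p_x,p_y,I) = 1/3·I/p_x and y* = 2/3·I/p_y.
At p_x=8.4, p_y=9.1, I=92: x* = 1/3·92/8.4 = 3.6508.

x* = 3.6508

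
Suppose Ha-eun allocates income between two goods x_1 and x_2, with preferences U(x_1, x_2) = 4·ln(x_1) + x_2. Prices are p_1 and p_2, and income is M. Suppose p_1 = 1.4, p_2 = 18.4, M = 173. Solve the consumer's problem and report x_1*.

x_1* = 52.5714

MU_x_1 = 4/x_1, MU_x_2 = 1. Tangency: 4/x_1 = p_1/p_2.
So x_1*(p_1,p_2) = 4·p_2/p_1, independent of income; and x_2* = (M − 4·p_2)/p_2.
At the given prices: x_1* = 4·18.4/1.4 = 52.5714.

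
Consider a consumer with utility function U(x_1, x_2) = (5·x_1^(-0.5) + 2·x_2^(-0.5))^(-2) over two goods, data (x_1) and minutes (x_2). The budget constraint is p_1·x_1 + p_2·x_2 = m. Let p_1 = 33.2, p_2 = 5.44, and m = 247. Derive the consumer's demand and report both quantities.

x_1* = 5.7358, x_2* = 10.3991

Numerically x_2/x_1 = 1.813007, so x_1* = 247/(33.2 + 5.44·1.813007) = 5.7358 and x_2* = 1.813007·5.7358 = 10.3991.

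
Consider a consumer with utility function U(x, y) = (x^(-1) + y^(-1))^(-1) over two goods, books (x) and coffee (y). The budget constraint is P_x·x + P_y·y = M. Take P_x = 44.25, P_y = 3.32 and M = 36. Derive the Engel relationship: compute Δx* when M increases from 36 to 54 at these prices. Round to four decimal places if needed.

Δx* = 0.3193

From the CES first-order condition, (y/x)^(2) = P_x/P_y.
Hence y/x = (P_x/P_y)^(1/(2)), i.e. raised to the 0.5 power.
Substitute y = (y/x)·x into the budget: x* = M/(P_x + P_y·(y/x)).
Numerically y/x = 3.650796, so x* = 36/(44.25 + 3.32·3.650796) = 0.6386.
At M' = 54: x* = 0.9579. Change: 0.9579 − 0.6386 = 0.3193.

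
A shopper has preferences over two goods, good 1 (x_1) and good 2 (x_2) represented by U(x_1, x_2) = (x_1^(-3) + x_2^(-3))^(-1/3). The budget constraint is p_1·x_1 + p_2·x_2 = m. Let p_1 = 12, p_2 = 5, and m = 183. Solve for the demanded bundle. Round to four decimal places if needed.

x_1* = 10.0421, x_2* = 12.499

MU_x_1 ∝ x_1^(-4), MU_x_2 ∝ x_2^(-4), so MRS = (x_2/x_1)^(4) = p_1/p_2.
Hence x_2/x_1 = (p_1/p_2)^(1/(4)), i.e. raised to the 0.25 power.
Substitute x_2 = (x_2/x_1)·x_1 into the budget: x_1* = m/(p_1 + p_2·(x_2/x_1)).
Numerically x_2/x_1 = 1.244666, so x_1* = 183/(12 + 5·1.244666) = 10.0421 and x_2* = 1.244666·10.0421 = 12.499.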